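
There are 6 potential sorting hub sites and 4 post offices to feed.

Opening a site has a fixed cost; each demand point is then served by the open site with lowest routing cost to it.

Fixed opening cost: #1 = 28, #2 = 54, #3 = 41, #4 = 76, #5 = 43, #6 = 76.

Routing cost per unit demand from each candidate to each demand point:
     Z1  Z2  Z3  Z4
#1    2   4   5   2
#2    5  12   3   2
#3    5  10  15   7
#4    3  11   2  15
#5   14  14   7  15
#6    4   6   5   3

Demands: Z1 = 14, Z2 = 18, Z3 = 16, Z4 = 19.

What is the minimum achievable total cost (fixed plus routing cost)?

Open {#1}: assign each demand point to its cheapest open site.
  Z1→#1 14×2=28, Z2→#1 18×4=72, Z3→#1 16×5=80, Z4→#1 19×2=38
  routing cost 218, fixed 28 → total 246.
Compare {#1, #2}: routing cost 186 + fixed 82 = 268.
Compare {#1, #4}: routing cost 170 + fixed 104 = 274.
Compare {#1, #3}: routing cost 218 + fixed 69 = 287.
All other subsets cost ≥ 268. Minimum total cost: 246.

246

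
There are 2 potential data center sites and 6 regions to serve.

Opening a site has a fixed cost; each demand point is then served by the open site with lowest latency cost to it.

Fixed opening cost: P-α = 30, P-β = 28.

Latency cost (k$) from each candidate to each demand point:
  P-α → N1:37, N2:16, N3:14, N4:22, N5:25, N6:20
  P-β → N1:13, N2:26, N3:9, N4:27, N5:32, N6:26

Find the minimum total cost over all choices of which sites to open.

Open {P-β}: assign each demand point to its cheapest open site.
  N1→P-β 13, N2→P-β 26, N3→P-β 9, N4→P-β 27, N5→P-β 32, N6→P-β 26
  latency cost 133, fixed 28 → total 161.
Compare {P-α, P-β}: latency cost 105 + fixed 58 = 163.
Compare {P-α}: latency cost 134 + fixed 30 = 164.

161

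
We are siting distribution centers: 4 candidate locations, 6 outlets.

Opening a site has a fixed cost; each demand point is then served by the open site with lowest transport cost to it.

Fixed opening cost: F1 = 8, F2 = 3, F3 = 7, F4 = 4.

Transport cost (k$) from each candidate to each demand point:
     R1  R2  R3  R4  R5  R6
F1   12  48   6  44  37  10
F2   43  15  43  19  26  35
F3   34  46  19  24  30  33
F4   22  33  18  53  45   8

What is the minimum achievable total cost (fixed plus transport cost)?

Open {F1, F2}: assign each demand point to its cheapest open site.
  R1→F1 12, R2→F2 15, R3→F1 6, R4→F2 19, R5→F2 26, R6→F1 10
  transport cost 88, fixed 11 → total 99.
Compare {F1, F2, F4}: transport cost 86 + fixed 15 = 101.
Compare {F1, F2, F3}: transport cost 88 + fixed 18 = 106.
Compare {F1, F2, F3, F4}: transport cost 86 + fixed 22 = 108.
All other subsets cost ≥ 101. Minimum total cost: 99.

99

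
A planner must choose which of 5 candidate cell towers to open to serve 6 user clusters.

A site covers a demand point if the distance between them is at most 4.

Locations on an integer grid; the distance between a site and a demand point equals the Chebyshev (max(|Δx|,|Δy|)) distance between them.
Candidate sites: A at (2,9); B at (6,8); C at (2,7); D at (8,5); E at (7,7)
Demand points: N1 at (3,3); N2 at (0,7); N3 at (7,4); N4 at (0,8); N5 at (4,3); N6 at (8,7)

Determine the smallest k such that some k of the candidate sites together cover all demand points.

Coverage sets (demand points within 4 of each site):
  A: {N2, N4}
  B: {N3, N6}
  C: {N1, N2, N4, N5}
  D: {N3, N5, N6}
  E: {N1, N3, N5, N6}
No single site covers all 6 demand points.
But {A, E} covers everything, so the minimum is 2.

2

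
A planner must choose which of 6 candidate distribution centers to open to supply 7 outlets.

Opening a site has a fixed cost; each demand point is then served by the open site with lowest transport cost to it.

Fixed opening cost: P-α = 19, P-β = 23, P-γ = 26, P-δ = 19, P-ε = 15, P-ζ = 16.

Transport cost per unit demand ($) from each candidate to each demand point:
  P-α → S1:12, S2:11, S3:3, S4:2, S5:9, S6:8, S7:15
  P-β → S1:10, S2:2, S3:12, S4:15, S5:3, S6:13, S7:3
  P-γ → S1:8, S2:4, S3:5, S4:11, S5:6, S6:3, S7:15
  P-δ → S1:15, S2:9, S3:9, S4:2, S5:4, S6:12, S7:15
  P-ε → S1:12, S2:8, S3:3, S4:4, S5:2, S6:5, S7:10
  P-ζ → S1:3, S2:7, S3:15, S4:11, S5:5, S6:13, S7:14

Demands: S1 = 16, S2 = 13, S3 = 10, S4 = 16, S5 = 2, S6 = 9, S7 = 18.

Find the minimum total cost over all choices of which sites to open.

307

Open {P-α, P-β, P-γ, P-ζ}: assign each demand point to its cheapest open site.
  S1→P-ζ 16×3=48, S2→P-β 13×2=26, S3→P-α 10×3=30, S4→P-α 16×2=32, S5→P-β 2×3=6, S6→P-γ 9×3=27, S7→P-β 18×3=54
  transport cost 223, fixed 84 → total 307.
Compare {P-α, P-β, P-ε, P-ζ}: transport cost 239 + fixed 73 = 312.
Compare {P-β, P-δ, P-ε, P-ζ}: transport cost 239 + fixed 73 = 312.
Compare {P-α, P-β, P-γ, P-ε, P-ζ}: transport cost 221 + fixed 99 = 320.
All other subsets cost ≥ 312. Minimum total cost: 307.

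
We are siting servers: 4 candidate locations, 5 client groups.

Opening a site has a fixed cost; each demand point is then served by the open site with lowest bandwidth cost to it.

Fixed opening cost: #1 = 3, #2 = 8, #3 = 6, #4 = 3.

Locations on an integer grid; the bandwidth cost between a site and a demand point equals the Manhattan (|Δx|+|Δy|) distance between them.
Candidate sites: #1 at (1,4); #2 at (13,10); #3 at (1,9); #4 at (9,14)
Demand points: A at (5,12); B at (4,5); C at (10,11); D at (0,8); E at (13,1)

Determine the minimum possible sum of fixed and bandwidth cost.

40

Open {#1, #4}: assign each demand point to its cheapest open site.
  A→#4 6, B→#1 4, C→#4 4, D→#1 5, E→#1 15
  bandwidth cost 34, fixed 6 → total 40.
Compare {#1, #2, #4}: bandwidth cost 28 + fixed 14 = 42.
Compare {#1, #2}: bandwidth cost 32 + fixed 11 = 43.
Compare {#2, #3}: bandwidth cost 29 + fixed 14 = 43.
All other subsets cost ≥ 42. Minimum total cost: 40.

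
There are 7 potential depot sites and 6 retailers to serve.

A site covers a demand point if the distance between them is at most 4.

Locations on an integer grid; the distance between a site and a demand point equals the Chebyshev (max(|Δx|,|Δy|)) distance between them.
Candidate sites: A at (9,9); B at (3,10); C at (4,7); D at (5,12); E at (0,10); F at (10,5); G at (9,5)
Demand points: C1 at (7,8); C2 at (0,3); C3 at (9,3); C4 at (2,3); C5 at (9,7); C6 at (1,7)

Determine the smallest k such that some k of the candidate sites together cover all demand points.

2

Coverage sets (demand points within 4 of each site):
  A: {C1, C5}
  B: {C1, C6}
  C: {C1, C2, C4, C6}
  D: {C1}
  E: {C6}
  F: {C1, C3, C5}
  G: {C1, C3, C5}
No single site covers all 6 demand points.
But {C, F} covers everything, so the minimum is 2.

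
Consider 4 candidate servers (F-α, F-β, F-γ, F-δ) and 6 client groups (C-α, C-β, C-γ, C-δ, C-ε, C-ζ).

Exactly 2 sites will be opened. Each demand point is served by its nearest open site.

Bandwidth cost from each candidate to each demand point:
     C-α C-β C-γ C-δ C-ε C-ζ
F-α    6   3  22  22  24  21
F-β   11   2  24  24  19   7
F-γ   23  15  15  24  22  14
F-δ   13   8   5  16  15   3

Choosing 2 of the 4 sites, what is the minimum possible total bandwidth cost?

Open {F-α, F-δ}.
  C-α→F-α 6, C-β→F-α 3, C-γ→F-δ 5, C-δ→F-δ 16, C-ε→F-δ 15, C-ζ→F-δ 3  ⇒ total 48.
Compare {F-β, F-δ}: total 52.
Compare {F-γ, F-δ}: total 60.
No size-2 selection does better; minimum is 48.

48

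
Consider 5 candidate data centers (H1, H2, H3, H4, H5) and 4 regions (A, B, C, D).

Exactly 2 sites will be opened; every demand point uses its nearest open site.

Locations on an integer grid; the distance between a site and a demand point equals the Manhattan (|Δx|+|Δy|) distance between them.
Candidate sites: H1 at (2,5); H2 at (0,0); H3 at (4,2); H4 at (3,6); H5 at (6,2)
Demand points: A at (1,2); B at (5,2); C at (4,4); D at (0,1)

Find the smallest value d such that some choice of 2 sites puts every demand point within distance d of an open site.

3

Open {H2, H3}.
  Farthest demand point is A at distance 3 (to H2); all others are ≤ 3.
With {H2, H5} the worst case is 4.
With {H1, H3} the worst case is 5.
No size-2 selection achieves below 3.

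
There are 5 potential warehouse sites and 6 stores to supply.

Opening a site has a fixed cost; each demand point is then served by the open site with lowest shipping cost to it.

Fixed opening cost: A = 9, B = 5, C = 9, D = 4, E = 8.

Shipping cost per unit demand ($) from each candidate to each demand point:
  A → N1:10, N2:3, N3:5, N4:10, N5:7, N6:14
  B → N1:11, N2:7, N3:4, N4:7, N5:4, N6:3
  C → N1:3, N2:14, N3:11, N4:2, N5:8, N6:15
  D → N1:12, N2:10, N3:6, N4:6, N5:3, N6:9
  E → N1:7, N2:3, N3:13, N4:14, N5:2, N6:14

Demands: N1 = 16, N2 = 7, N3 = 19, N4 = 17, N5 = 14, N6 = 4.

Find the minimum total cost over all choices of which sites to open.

241

Open {B, C, E}: assign each demand point to its cheapest open site.
  N1→C 16×3=48, N2→E 7×3=21, N3→B 19×4=76, N4→C 17×2=34, N5→E 14×2=28, N6→B 4×3=12
  shipping cost 219, fixed 22 → total 241.
Compare {B, C, D, E}: shipping cost 219 + fixed 26 = 245.
Compare {A, B, C, E}: shipping cost 219 + fixed 31 = 250.
Compare {A, B, C, D, E}: shipping cost 219 + fixed 35 = 254.
All other subsets cost ≥ 245. Minimum total cost: 241.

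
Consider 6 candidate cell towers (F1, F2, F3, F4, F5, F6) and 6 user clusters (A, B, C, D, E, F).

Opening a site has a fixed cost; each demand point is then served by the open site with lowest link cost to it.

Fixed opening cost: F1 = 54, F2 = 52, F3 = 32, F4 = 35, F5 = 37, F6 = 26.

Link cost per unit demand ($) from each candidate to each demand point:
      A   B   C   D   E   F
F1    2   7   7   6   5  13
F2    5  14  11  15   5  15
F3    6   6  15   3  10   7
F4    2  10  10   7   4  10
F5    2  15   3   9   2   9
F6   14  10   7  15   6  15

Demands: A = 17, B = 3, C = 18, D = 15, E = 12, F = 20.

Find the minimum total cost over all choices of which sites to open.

Open {F3, F5}: assign each demand point to its cheapest open site.
  A→F5 17×2=34, B→F3 3×6=18, C→F5 18×3=54, D→F3 15×3=45, E→F5 12×2=24, F→F3 20×7=140
  link cost 315, fixed 69 → total 384.
Compare {F3, F5, F6}: link cost 315 + fixed 95 = 410.
Compare {F3, F4, F5}: link cost 315 + fixed 104 = 419.
Compare {F2, F3, F5}: link cost 315 + fixed 121 = 436.
All other subsets cost ≥ 410. Minimum total cost: 384.

384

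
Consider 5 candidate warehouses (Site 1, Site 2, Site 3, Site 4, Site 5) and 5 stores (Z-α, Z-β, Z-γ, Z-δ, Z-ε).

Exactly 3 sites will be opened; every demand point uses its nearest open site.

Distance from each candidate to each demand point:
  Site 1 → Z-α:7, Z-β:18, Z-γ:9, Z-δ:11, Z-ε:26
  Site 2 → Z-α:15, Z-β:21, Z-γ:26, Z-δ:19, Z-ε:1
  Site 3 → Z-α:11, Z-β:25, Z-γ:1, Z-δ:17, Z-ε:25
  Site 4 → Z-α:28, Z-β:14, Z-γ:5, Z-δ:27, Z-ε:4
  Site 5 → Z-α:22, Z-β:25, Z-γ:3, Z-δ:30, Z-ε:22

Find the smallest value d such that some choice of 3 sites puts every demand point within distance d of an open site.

Open {Site 1, Site 2, Site 4}.
  Farthest demand point is Z-β at distance 14 (to Site 4); all others are ≤ 14.
With {Site 1, Site 3, Site 4} the worst case is 14.
With {Site 1, Site 4, Site 5} the worst case is 14.
No size-3 selection achieves below 14.

14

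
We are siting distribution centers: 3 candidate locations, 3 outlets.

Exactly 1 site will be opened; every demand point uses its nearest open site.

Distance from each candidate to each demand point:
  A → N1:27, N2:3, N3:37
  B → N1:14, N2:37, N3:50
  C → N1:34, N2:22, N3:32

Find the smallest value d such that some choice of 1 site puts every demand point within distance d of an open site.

Open {C}.
  Farthest demand point is N1 at distance 34 (to C); all others are ≤ 34.
With {A} the worst case is 37.
With {B} the worst case is 50.
No size-1 selection achieves below 34.

34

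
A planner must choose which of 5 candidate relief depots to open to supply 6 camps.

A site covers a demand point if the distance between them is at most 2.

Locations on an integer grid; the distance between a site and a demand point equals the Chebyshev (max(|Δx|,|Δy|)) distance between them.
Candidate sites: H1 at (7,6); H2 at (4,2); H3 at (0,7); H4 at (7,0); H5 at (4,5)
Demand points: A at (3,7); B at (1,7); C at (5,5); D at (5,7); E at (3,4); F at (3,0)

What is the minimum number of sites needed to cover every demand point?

3

Coverage sets (demand points within 2 of each site):
  H1: {C, D}
  H2: {E, F}
  H3: {B}
  H4: {}
  H5: {A, C, D, E}
No 2 sites suffice: every size-2 union leaves at least one demand point uncovered.
But {H2, H3, H5} covers everything, so the minimum is 3.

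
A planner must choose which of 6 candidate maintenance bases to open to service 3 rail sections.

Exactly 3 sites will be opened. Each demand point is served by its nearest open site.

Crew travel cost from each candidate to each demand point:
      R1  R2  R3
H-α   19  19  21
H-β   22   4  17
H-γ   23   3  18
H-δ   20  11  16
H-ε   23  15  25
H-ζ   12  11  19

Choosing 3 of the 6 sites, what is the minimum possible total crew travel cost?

Open {H-γ, H-δ, H-ζ}.
  R1→H-ζ 12, R2→H-γ 3, R3→H-δ 16  ⇒ total 31.
Compare {H-β, H-γ, H-ζ}: total 32.
Compare {H-β, H-δ, H-ζ}: total 32.
No size-3 selection does better; minimum is 31.

31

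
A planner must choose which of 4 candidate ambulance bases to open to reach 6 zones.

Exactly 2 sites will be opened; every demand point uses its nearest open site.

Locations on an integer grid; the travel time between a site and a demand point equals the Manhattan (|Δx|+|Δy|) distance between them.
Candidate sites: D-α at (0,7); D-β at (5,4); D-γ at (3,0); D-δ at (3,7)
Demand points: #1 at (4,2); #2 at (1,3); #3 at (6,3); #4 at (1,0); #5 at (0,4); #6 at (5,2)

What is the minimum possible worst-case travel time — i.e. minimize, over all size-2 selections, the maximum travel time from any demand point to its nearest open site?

5

Open {D-β, D-γ}.
  Farthest demand point is #2 at travel time 5 (to D-β); all others are ≤ 5.
With {D-α, D-γ} the worst case is 6.
With {D-γ, D-δ} the worst case is 6.
No size-2 selection achieves below 5.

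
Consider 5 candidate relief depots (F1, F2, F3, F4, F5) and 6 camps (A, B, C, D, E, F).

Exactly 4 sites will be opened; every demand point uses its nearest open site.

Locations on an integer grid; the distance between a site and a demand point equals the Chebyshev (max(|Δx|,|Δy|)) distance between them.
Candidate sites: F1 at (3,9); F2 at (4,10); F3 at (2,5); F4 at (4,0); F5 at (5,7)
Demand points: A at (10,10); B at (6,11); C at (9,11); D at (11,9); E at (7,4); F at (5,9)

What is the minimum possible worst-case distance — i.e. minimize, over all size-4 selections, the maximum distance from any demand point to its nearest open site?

6

Open {F1, F2, F3, F5}.
  Farthest demand point is D at distance 6 (to F5); all others are ≤ 6.
With {F1, F2, F4, F5} the worst case is 6.
With {F1, F3, F4, F5} the worst case is 6.
No size-4 selection achieves below 6.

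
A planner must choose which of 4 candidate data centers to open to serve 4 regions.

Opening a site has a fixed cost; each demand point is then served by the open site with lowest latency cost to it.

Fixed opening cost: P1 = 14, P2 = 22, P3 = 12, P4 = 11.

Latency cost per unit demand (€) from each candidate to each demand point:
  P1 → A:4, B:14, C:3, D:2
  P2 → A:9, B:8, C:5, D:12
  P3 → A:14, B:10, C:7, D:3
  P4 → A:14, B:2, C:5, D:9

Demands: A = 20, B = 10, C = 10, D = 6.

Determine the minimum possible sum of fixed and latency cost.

Open {P1, P4}: assign each demand point to its cheapest open site.
  A→P1 20×4=80, B→P4 10×2=20, C→P1 10×3=30, D→P1 6×2=12
  latency cost 142, fixed 25 → total 167.
Compare {P1, P3, P4}: latency cost 142 + fixed 37 = 179.
Compare {P1, P2, P4}: latency cost 142 + fixed 47 = 189.
Compare {P1, P2, P3, P4}: latency cost 142 + fixed 59 = 201.
All other subsets cost ≥ 179. Minimum total cost: 167.

167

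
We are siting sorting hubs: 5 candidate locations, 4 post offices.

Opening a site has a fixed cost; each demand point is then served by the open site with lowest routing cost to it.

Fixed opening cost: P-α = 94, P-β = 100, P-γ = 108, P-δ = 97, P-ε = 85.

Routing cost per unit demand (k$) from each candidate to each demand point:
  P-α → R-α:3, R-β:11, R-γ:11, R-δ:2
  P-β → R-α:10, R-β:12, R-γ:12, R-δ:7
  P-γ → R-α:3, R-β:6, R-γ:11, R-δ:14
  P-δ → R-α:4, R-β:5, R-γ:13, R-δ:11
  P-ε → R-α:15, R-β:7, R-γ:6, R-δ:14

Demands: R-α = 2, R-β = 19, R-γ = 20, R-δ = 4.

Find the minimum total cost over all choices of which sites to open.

424

Open {P-ε}: assign each demand point to its cheapest open site.
  R-α→P-ε 2×15=30, R-β→P-ε 19×7=133, R-γ→P-ε 20×6=120, R-δ→P-ε 4×14=56
  routing cost 339, fixed 85 → total 424.
Compare {P-α, P-ε}: routing cost 267 + fixed 179 = 446.
Compare {P-δ, P-ε}: routing cost 267 + fixed 182 = 449.
Compare {P-β, P-ε}: routing cost 301 + fixed 185 = 486.
All other subsets cost ≥ 446. Minimum total cost: 424.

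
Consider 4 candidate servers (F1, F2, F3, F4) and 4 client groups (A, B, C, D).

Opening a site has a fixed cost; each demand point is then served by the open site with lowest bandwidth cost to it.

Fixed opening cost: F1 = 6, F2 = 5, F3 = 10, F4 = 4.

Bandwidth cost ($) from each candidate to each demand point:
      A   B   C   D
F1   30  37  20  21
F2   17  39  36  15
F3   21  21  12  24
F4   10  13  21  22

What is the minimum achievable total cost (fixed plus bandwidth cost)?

Open {F2, F4}: assign each demand point to its cheapest open site.
  A→F4 10, B→F4 13, C→F4 21, D→F2 15
  bandwidth cost 59, fixed 9 → total 68.
Compare {F2, F3, F4}: bandwidth cost 50 + fixed 19 = 69.
Compare {F4}: bandwidth cost 66 + fixed 4 = 70.
Compare {F3, F4}: bandwidth cost 57 + fixed 14 = 71.
All other subsets cost ≥ 69. Minimum total cost: 68.

68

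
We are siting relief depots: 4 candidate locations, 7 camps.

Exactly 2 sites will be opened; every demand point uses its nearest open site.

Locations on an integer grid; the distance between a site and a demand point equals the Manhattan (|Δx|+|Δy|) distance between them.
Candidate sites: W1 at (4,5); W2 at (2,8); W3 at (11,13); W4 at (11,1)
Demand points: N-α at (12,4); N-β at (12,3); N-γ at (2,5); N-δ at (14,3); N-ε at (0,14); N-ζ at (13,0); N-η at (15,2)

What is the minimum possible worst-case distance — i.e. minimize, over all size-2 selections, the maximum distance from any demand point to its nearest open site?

Open {W2, W4}.
  Farthest demand point is N-ε at distance 8 (to W2); all others are ≤ 8.
With {W1, W4} the worst case is 13.
With {W3, W4} the worst case is 13.
No size-2 selection achieves below 8.

8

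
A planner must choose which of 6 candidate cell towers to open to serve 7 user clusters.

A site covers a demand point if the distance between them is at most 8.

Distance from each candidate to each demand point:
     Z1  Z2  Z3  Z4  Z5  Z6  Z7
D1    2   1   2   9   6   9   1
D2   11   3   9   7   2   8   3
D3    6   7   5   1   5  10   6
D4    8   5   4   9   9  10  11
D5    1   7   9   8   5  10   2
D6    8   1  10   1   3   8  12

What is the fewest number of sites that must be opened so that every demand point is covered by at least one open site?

2

Coverage sets (demand points within 8 of each site):
  D1: {Z1, Z2, Z3, Z5, Z7}
  D2: {Z2, Z4, Z5, Z6, Z7}
  D3: {Z1, Z2, Z3, Z4, Z5, Z7}
  D4: {Z1, Z2, Z3}
  D5: {Z1, Z2, Z4, Z5, Z7}
  D6: {Z1, Z2, Z4, Z5, Z6}
No single site covers all 7 demand points.
But {D1, D2} covers everything, so the minimum is 2.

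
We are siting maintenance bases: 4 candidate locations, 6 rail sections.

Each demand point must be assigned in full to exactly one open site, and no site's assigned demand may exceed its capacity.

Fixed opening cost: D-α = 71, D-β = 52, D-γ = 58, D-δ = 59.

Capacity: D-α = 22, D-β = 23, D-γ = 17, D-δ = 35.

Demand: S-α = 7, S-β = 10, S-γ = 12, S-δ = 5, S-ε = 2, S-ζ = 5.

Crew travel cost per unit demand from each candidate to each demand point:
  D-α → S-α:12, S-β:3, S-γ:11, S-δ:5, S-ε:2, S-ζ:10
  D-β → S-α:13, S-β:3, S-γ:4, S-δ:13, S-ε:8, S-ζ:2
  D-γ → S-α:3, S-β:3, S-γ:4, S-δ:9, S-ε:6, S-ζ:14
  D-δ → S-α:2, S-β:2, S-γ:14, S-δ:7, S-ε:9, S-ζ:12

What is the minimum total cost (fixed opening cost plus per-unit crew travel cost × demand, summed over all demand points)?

254

Open {D-β, D-δ}; cheapest assignment that respects the capacities:
  D-β (cap 23, load 19): S-γ, S-ε, S-ζ — cost 12×4 + 2×8 + 5×2 = 74
  D-δ (cap 35, load 22): S-α, S-β, S-δ — cost 7×2 + 10×2 + 5×7 = 69
  Shipping 143, fixed 111 → total 254.
  Any other capacity-feasible assignment to {D-β, D-δ} ships for at least 143.
Compare {D-α, D-β, D-δ}: its best feasible assignment gives total 303.
Compare {D-γ, D-δ}: its best feasible assignment gives total 306.
Every other set of open sites that can feasibly serve all demand totals ≥ 303 even under its best assignment. Minimum: 254.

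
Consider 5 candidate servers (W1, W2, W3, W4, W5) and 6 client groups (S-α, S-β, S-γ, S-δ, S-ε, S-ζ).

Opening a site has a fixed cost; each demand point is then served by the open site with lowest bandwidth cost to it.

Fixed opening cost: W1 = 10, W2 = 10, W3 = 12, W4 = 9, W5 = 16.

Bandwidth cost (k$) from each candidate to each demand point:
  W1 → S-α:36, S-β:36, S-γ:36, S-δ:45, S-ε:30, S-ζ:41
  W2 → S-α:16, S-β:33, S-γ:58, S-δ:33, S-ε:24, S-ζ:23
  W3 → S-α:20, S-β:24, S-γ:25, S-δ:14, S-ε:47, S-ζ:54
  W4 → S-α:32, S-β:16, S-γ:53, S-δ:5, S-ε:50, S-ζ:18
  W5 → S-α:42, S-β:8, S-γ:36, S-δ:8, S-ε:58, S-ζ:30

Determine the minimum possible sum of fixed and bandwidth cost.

Open {W2, W3, W4}: assign each demand point to its cheapest open site.
  S-α→W2 16, S-β→W4 16, S-γ→W3 25, S-δ→W4 5, S-ε→W2 24, S-ζ→W4 18
  bandwidth cost 104, fixed 31 → total 135.
Compare {W2, W5}: bandwidth cost 115 + fixed 26 = 141.
Compare {W2, W3, W5}: bandwidth cost 104 + fixed 38 = 142.
Compare {W2, W4, W5}: bandwidth cost 107 + fixed 35 = 142.
All other subsets cost ≥ 141. Minimum total cost: 135.

135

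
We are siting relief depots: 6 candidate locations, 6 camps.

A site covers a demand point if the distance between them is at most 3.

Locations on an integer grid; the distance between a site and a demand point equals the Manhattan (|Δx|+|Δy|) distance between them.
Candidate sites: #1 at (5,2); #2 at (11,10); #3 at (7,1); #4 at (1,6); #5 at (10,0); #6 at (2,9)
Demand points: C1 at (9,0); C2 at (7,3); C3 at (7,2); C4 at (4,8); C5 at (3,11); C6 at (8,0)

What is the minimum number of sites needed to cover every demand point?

2

Coverage sets (demand points within 3 of each site):
  #1: {C2, C3}
  #2: {}
  #3: {C1, C2, C3, C6}
  #4: {}
  #5: {C1, C6}
  #6: {C4, C5}
No single site covers all 6 demand points.
But {#3, #6} covers everything, so the minimum is 2.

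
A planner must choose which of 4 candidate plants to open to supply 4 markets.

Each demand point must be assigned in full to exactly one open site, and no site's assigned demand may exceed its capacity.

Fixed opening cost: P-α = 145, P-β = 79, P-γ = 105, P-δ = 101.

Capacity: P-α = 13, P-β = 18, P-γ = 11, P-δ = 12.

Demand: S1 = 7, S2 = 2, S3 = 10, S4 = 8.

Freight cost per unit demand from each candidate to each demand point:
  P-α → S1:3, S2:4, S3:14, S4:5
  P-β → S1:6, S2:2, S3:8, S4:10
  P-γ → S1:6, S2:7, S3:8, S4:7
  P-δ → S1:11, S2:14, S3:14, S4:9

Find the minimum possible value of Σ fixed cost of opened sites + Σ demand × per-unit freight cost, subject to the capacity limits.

Open {P-β, P-γ}; cheapest assignment that respects the capacities:
  P-β (cap 18, load 17): S1, S3 — cost 7×6 + 10×8 = 122
  P-γ (cap 11, load 10): S2, S4 — cost 2×7 + 8×7 = 70
  Shipping 192, fixed 184 → total 376.
  Any other capacity-feasible assignment to {P-β, P-γ} ships for at least 192.
Compare {P-α, P-β}: its best feasible assignment gives total 394.
Compare {P-β, P-δ}: its best feasible assignment gives total 402.
Every other set of open sites that can feasibly serve all demand totals ≥ 394 even under its best assignment. Minimum: 376.

376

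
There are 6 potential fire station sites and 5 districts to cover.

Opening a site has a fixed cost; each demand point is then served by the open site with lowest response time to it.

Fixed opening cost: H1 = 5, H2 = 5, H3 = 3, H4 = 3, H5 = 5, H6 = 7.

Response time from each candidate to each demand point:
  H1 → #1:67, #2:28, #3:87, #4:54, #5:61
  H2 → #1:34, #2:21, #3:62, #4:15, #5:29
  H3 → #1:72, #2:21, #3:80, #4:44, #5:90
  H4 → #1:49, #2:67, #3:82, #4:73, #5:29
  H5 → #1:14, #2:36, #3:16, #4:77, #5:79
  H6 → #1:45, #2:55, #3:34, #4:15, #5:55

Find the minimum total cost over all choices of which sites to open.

Open {H2, H5}: assign each demand point to its cheapest open site.
  #1→H5 14, #2→H2 21, #3→H5 16, #4→H2 15, #5→H2 29
  response time 95, fixed 10 → total 105.
Compare {H2, H3, H5}: response time 95 + fixed 13 = 108.
Compare {H2, H4, H5}: response time 95 + fixed 13 = 108.
Compare {H1, H2, H5}: response time 95 + fixed 15 = 110.
All other subsets cost ≥ 108. Minimum total cost: 105.

105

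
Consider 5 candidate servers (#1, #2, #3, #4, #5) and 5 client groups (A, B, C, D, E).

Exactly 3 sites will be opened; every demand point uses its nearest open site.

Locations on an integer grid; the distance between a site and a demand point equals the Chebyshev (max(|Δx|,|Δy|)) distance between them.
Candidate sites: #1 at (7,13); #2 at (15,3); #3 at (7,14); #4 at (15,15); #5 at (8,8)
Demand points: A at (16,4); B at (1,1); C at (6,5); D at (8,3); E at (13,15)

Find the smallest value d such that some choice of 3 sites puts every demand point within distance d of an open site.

7

Open {#1, #2, #5}.
  Farthest demand point is B at distance 7 (to #5); all others are ≤ 7.
With {#2, #3, #5} the worst case is 7.
With {#2, #4, #5} the worst case is 7.
No size-3 selection achieves below 7.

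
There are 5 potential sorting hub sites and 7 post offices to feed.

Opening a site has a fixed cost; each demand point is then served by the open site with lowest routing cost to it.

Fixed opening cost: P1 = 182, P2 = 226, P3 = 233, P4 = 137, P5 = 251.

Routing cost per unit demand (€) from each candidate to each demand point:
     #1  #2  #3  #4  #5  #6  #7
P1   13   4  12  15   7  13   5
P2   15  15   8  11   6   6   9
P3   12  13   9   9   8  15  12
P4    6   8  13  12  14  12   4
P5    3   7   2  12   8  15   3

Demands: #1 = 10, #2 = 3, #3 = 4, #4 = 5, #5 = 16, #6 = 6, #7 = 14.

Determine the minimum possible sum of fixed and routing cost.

630

Open {P5}: assign each demand point to its cheapest open site.
  #1→P5 10×3=30, #2→P5 3×7=21, #3→P5 4×2=8, #4→P5 5×12=60, #5→P5 16×8=128, #6→P5 6×15=90, #7→P5 14×3=42
  routing cost 379, fixed 251 → total 630.
Compare {P4}: routing cost 548 + fixed 137 = 685.
Compare {P1}: routing cost 525 + fixed 182 = 707.
Compare {P2, P4}: routing cost 359 + fixed 363 = 722.
All other subsets cost ≥ 685. Minimum total cost: 630.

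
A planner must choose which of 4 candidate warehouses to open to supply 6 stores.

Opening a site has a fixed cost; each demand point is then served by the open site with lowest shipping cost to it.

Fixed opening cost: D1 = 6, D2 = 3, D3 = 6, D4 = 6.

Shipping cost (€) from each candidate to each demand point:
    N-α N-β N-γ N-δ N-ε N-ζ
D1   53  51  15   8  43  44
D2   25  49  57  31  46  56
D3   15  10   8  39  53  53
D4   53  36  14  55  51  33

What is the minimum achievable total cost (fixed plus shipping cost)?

Open {D1, D3, D4}: assign each demand point to its cheapest open site.
  N-α→D3 15, N-β→D3 10, N-γ→D3 8, N-δ→D1 8, N-ε→D1 43, N-ζ→D4 33
  shipping cost 117, fixed 18 → total 135.
Compare {D1, D2, D3, D4}: shipping cost 117 + fixed 21 = 138.
Compare {D1, D3}: shipping cost 128 + fixed 12 = 140.
Compare {D1, D2, D3}: shipping cost 128 + fixed 15 = 143.
All other subsets cost ≥ 138. Minimum total cost: 135.

135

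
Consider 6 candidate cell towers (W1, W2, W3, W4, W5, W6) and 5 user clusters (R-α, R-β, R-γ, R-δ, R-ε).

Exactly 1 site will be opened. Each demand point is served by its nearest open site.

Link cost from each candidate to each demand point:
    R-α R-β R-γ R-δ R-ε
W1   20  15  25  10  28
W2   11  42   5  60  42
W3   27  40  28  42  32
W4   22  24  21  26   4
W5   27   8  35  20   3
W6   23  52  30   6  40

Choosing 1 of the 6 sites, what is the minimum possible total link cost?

93

Open {W5}.
  R-α→W5 27, R-β→W5 8, R-γ→W5 35, R-δ→W5 20, R-ε→W5 3  ⇒ total 93.
Compare {W4}: total 97.
Compare {W1}: total 98.
No size-1 selection does better; minimum is 93.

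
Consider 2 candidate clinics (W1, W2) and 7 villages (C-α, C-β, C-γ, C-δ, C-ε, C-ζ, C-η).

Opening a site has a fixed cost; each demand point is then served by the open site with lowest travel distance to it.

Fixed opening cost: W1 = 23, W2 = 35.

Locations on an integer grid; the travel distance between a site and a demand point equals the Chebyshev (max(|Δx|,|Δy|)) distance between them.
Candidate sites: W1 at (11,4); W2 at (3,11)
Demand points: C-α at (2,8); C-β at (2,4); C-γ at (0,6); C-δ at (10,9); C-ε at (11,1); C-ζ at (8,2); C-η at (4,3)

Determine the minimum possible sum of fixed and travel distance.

Open {W1}: assign each demand point to its cheapest open site.
  C-α→W1 9, C-β→W1 9, C-γ→W1 11, C-δ→W1 5, C-ε→W1 3, C-ζ→W1 3, C-η→W1 7
  travel distance 47, fixed 23 → total 70.
Compare {W2}: travel distance 49 + fixed 35 = 84.
Compare {W1, W2}: travel distance 33 + fixed 58 = 91.

70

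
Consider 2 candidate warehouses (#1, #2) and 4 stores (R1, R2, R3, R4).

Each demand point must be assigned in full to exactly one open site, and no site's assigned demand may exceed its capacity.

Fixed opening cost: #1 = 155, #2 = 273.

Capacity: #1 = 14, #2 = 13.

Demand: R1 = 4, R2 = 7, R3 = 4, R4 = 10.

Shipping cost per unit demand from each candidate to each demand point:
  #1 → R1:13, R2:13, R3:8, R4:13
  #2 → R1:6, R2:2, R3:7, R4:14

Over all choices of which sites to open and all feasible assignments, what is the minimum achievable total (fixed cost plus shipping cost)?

628

Open {#1, #2}; cheapest assignment that respects the capacities:
  #1 (cap 14, load 14): R3, R4 — cost 4×8 + 10×13 = 162
  #2 (cap 13, load 11): R1, R2 — cost 4×6 + 7×2 = 38
  Shipping 200, fixed 428 → total 628.
  Any other capacity-feasible assignment to {#1, #2} ships for at least 200.
Total demand is 25 and no other set of sites has combined capacity ≥ 25, so {#1, #2} is the only feasible choice of open sites. Minimum: 628.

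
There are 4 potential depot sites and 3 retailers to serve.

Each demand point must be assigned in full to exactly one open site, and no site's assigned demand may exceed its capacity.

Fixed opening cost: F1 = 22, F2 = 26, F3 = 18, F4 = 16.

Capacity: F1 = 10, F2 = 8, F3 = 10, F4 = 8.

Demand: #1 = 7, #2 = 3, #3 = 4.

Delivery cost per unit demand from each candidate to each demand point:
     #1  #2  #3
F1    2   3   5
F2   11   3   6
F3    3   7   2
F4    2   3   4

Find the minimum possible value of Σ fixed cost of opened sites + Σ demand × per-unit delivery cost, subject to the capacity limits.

71

Open {F1, F3}; cheapest assignment that respects the capacities:
  F1 (cap 10, load 10): #1, #2 — cost 7×2 + 3×3 = 23
  F3 (cap 10, load 4): #3 — cost 4×2 = 8
  Shipping 31, fixed 40 → total 71.
  Any other capacity-feasible assignment to {F1, F3} ships for at least 31.
Compare {F1, F4}: its best feasible assignment gives total 77.
Compare {F3, F4}: its best feasible assignment gives total 77.
Every other set of open sites that can feasibly serve all demand totals ≥ 77 even under its best assignment. Minimum: 71.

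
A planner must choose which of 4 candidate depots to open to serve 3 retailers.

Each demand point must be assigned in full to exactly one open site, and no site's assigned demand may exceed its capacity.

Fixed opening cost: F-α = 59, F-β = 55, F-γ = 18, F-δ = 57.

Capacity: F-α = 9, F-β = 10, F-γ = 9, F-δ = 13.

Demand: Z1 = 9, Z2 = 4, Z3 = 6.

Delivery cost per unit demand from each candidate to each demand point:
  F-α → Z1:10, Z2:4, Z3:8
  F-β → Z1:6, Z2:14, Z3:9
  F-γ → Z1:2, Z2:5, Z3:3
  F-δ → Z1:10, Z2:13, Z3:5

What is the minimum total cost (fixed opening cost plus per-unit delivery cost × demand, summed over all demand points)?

Open {F-γ, F-δ}; cheapest assignment that respects the capacities:
  F-γ (cap 9, load 9): Z1 — cost 9×2 = 18
  F-δ (cap 13, load 10): Z2, Z3 — cost 4×13 + 6×5 = 82
  Shipping 100, fixed 75 → total 175.
  Any other capacity-feasible assignment to {F-γ, F-δ} ships for at least 100.
Compare {F-α, F-γ, F-δ}: its best feasible assignment gives total 198.
Compare {F-β, F-γ}: its best feasible assignment gives total 201.
Every other set of open sites that can feasibly serve all demand totals ≥ 198 even under its best assignment. Minimum: 175.

175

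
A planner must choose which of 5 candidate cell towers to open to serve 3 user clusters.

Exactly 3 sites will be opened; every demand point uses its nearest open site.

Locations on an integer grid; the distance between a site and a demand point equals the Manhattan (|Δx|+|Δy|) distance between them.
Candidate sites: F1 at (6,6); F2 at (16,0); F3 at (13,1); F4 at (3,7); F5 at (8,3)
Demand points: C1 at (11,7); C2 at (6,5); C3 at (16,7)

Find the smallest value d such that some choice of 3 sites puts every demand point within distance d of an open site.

Open {F1, F2, F3}.
  Farthest demand point is C3 at distance 7 (to F2); all others are ≤ 7.
With {F1, F2, F4} the worst case is 7.
With {F1, F2, F5} the worst case is 7.
No size-3 selection achieves below 7.

7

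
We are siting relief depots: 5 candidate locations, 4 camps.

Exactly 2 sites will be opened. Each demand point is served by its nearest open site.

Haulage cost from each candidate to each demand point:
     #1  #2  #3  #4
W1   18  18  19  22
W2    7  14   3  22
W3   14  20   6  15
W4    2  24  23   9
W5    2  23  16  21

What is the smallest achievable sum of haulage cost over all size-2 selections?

28

Open {W2, W4}.
  #1→W4 2, #2→W2 14, #3→W2 3, #4→W4 9  ⇒ total 28.
Compare {W3, W4}: total 37.
Compare {W2, W3}: total 39.
No size-2 selection does better; minimum is 28.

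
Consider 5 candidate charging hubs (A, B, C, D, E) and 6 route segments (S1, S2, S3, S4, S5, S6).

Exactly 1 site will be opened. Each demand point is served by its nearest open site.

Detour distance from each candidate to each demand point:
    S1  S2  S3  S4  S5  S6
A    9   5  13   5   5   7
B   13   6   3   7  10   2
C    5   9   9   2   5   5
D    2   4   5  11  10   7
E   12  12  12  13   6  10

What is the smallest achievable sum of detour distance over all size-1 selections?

Open {C}.
  S1→C 5, S2→C 9, S3→C 9, S4→C 2, S5→C 5, S6→C 5  ⇒ total 35.
Compare {D}: total 39.
Compare {B}: total 41.
No size-1 selection does better; minimum is 35.

35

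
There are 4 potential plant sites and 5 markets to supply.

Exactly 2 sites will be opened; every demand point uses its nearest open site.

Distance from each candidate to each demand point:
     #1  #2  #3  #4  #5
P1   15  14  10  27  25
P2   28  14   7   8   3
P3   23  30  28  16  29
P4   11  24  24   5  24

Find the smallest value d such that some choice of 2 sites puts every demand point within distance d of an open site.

Open {P2, P4}.
  Farthest demand point is #2 at distance 14 (to P2); all others are ≤ 14.
With {P1, P2} the worst case is 15.
With {P2, P3} the worst case is 23.
No size-2 selection achieves below 14.

14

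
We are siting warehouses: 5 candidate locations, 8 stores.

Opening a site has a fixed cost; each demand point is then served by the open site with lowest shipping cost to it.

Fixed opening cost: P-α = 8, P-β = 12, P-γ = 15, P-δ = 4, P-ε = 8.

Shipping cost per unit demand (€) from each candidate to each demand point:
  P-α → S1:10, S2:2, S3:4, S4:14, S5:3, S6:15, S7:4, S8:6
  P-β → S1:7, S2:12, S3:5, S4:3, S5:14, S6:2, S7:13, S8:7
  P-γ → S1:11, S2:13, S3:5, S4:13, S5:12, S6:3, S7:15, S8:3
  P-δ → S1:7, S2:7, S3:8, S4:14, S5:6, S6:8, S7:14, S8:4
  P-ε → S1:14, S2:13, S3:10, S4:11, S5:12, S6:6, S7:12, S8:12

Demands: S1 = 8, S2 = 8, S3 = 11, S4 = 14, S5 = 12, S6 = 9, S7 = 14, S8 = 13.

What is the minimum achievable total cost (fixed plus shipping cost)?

Open {P-α, P-β, P-γ}: assign each demand point to its cheapest open site.
  S1→P-β 8×7=56, S2→P-α 8×2=16, S3→P-α 11×4=44, S4→P-β 14×3=42, S5→P-α 12×3=36, S6→P-β 9×2=18, S7→P-α 14×4=56, S8→P-γ 13×3=39
  shipping cost 307, fixed 35 → total 342.
Compare {P-α, P-β, P-δ}: shipping cost 320 + fixed 24 = 344.
Compare {P-α, P-β, P-γ, P-δ}: shipping cost 307 + fixed 39 = 346.
Compare {P-α, P-β, P-γ, P-ε}: shipping cost 307 + fixed 43 = 350.
All other subsets cost ≥ 344. Minimum total cost: 342.

342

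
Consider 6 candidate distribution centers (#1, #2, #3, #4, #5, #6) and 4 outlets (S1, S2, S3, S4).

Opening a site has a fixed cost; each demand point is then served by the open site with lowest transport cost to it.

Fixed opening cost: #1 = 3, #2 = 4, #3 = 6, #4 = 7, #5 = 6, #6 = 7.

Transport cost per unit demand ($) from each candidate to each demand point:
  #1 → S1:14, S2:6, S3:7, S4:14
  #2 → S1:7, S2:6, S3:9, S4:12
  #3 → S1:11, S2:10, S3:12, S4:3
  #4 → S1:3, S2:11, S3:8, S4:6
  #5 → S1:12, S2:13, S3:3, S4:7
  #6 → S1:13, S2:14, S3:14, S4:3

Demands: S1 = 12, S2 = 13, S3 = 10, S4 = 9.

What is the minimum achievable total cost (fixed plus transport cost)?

Open {#1, #3, #4, #5}: assign each demand point to its cheapest open site.
  S1→#4 12×3=36, S2→#1 13×6=78, S3→#5 10×3=30, S4→#3 9×3=27
  transport cost 171, fixed 22 → total 193.
Compare {#1, #4, #5, #6}: transport cost 171 + fixed 23 = 194.
Compare {#2, #3, #4, #5}: transport cost 171 + fixed 23 = 194.
Compare {#2, #4, #5, #6}: transport cost 171 + fixed 24 = 195.
All other subsets cost ≥ 194. Minimum total cost: 193.

193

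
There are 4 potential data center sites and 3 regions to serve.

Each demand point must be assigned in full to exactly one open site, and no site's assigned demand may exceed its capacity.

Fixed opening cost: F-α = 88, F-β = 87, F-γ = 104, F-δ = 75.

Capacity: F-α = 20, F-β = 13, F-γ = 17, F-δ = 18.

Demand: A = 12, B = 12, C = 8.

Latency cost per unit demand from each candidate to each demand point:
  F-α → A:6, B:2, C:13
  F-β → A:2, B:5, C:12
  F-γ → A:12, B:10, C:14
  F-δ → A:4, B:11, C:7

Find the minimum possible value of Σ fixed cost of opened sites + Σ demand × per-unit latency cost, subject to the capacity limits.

327

Open {F-α, F-β}; cheapest assignment that respects the capacities:
  F-α (cap 20, load 20): B, C — cost 12×2 + 8×13 = 128
  F-β (cap 13, load 12): A — cost 12×2 = 24
  Shipping 152, fixed 175 → total 327.
  Any other capacity-feasible assignment to {F-α, F-β} ships for at least 152.
Compare {F-α, F-δ}: its best feasible assignment gives total 339.
Compare {F-α, F-β, F-δ}: its best feasible assignment gives total 354.
Every other set of open sites that can feasibly serve all demand totals ≥ 339 even under its best assignment. Minimum: 327.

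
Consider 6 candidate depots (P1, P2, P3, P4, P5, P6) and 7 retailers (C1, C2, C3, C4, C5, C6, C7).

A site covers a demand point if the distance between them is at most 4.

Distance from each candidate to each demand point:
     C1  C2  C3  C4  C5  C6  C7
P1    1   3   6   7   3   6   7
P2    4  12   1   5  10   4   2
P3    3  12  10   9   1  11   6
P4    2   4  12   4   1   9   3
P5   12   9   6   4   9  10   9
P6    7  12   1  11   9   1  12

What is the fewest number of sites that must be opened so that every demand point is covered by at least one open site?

Coverage sets (demand points within 4 of each site):
  P1: {C1, C2, C5}
  P2: {C1, C3, C6, C7}
  P3: {C1, C5}
  P4: {C1, C2, C4, C5, C7}
  P5: {C4}
  P6: {C3, C6}
No single site covers all 7 demand points.
But {P2, P4} covers everything, so the minimum is 2.

2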